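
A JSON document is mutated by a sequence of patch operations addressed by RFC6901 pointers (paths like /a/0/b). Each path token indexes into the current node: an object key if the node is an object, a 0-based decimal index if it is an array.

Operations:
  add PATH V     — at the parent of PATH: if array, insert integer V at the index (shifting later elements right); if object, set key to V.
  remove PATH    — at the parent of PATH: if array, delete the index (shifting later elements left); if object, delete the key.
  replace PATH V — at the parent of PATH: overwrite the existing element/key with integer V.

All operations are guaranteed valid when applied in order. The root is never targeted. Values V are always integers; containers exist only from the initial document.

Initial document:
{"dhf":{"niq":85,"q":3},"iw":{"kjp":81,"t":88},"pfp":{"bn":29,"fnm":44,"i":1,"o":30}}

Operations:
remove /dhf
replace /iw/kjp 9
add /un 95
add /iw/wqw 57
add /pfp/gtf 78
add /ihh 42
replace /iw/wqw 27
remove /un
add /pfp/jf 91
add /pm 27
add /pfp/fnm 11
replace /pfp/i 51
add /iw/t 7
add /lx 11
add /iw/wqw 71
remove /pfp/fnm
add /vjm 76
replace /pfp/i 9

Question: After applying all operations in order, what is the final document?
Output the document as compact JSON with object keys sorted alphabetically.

Answer: {"ihh":42,"iw":{"kjp":9,"t":7,"wqw":71},"lx":11,"pfp":{"bn":29,"gtf":78,"i":9,"jf":91,"o":30},"pm":27,"vjm":76}

Derivation:
After op 1 (remove /dhf): {"iw":{"kjp":81,"t":88},"pfp":{"bn":29,"fnm":44,"i":1,"o":30}}
After op 2 (replace /iw/kjp 9): {"iw":{"kjp":9,"t":88},"pfp":{"bn":29,"fnm":44,"i":1,"o":30}}
After op 3 (add /un 95): {"iw":{"kjp":9,"t":88},"pfp":{"bn":29,"fnm":44,"i":1,"o":30},"un":95}
After op 4 (add /iw/wqw 57): {"iw":{"kjp":9,"t":88,"wqw":57},"pfp":{"bn":29,"fnm":44,"i":1,"o":30},"un":95}
After op 5 (add /pfp/gtf 78): {"iw":{"kjp":9,"t":88,"wqw":57},"pfp":{"bn":29,"fnm":44,"gtf":78,"i":1,"o":30},"un":95}
After op 6 (add /ihh 42): {"ihh":42,"iw":{"kjp":9,"t":88,"wqw":57},"pfp":{"bn":29,"fnm":44,"gtf":78,"i":1,"o":30},"un":95}
After op 7 (replace /iw/wqw 27): {"ihh":42,"iw":{"kjp":9,"t":88,"wqw":27},"pfp":{"bn":29,"fnm":44,"gtf":78,"i":1,"o":30},"un":95}
After op 8 (remove /un): {"ihh":42,"iw":{"kjp":9,"t":88,"wqw":27},"pfp":{"bn":29,"fnm":44,"gtf":78,"i":1,"o":30}}
After op 9 (add /pfp/jf 91): {"ihh":42,"iw":{"kjp":9,"t":88,"wqw":27},"pfp":{"bn":29,"fnm":44,"gtf":78,"i":1,"jf":91,"o":30}}
After op 10 (add /pm 27): {"ihh":42,"iw":{"kjp":9,"t":88,"wqw":27},"pfp":{"bn":29,"fnm":44,"gtf":78,"i":1,"jf":91,"o":30},"pm":27}
After op 11 (add /pfp/fnm 11): {"ihh":42,"iw":{"kjp":9,"t":88,"wqw":27},"pfp":{"bn":29,"fnm":11,"gtf":78,"i":1,"jf":91,"o":30},"pm":27}
After op 12 (replace /pfp/i 51): {"ihh":42,"iw":{"kjp":9,"t":88,"wqw":27},"pfp":{"bn":29,"fnm":11,"gtf":78,"i":51,"jf":91,"o":30},"pm":27}
After op 13 (add /iw/t 7): {"ihh":42,"iw":{"kjp":9,"t":7,"wqw":27},"pfp":{"bn":29,"fnm":11,"gtf":78,"i":51,"jf":91,"o":30},"pm":27}
After op 14 (add /lx 11): {"ihh":42,"iw":{"kjp":9,"t":7,"wqw":27},"lx":11,"pfp":{"bn":29,"fnm":11,"gtf":78,"i":51,"jf":91,"o":30},"pm":27}
After op 15 (add /iw/wqw 71): {"ihh":42,"iw":{"kjp":9,"t":7,"wqw":71},"lx":11,"pfp":{"bn":29,"fnm":11,"gtf":78,"i":51,"jf":91,"o":30},"pm":27}
After op 16 (remove /pfp/fnm): {"ihh":42,"iw":{"kjp":9,"t":7,"wqw":71},"lx":11,"pfp":{"bn":29,"gtf":78,"i":51,"jf":91,"o":30},"pm":27}
After op 17 (add /vjm 76): {"ihh":42,"iw":{"kjp":9,"t":7,"wqw":71},"lx":11,"pfp":{"bn":29,"gtf":78,"i":51,"jf":91,"o":30},"pm":27,"vjm":76}
After op 18 (replace /pfp/i 9): {"ihh":42,"iw":{"kjp":9,"t":7,"wqw":71},"lx":11,"pfp":{"bn":29,"gtf":78,"i":9,"jf":91,"o":30},"pm":27,"vjm":76}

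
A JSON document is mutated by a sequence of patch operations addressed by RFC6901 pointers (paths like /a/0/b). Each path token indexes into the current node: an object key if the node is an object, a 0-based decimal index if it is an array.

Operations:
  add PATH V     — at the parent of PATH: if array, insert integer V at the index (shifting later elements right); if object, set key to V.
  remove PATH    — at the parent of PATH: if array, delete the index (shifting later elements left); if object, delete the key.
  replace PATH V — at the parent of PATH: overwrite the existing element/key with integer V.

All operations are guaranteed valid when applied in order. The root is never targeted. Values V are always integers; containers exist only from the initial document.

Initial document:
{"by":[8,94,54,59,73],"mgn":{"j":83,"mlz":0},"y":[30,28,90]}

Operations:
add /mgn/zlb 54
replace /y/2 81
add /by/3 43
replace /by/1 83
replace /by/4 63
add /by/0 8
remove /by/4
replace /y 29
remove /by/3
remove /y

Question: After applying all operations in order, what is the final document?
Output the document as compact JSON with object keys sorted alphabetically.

After op 1 (add /mgn/zlb 54): {"by":[8,94,54,59,73],"mgn":{"j":83,"mlz":0,"zlb":54},"y":[30,28,90]}
After op 2 (replace /y/2 81): {"by":[8,94,54,59,73],"mgn":{"j":83,"mlz":0,"zlb":54},"y":[30,28,81]}
After op 3 (add /by/3 43): {"by":[8,94,54,43,59,73],"mgn":{"j":83,"mlz":0,"zlb":54},"y":[30,28,81]}
After op 4 (replace /by/1 83): {"by":[8,83,54,43,59,73],"mgn":{"j":83,"mlz":0,"zlb":54},"y":[30,28,81]}
After op 5 (replace /by/4 63): {"by":[8,83,54,43,63,73],"mgn":{"j":83,"mlz":0,"zlb":54},"y":[30,28,81]}
After op 6 (add /by/0 8): {"by":[8,8,83,54,43,63,73],"mgn":{"j":83,"mlz":0,"zlb":54},"y":[30,28,81]}
After op 7 (remove /by/4): {"by":[8,8,83,54,63,73],"mgn":{"j":83,"mlz":0,"zlb":54},"y":[30,28,81]}
After op 8 (replace /y 29): {"by":[8,8,83,54,63,73],"mgn":{"j":83,"mlz":0,"zlb":54},"y":29}
After op 9 (remove /by/3): {"by":[8,8,83,63,73],"mgn":{"j":83,"mlz":0,"zlb":54},"y":29}
After op 10 (remove /y): {"by":[8,8,83,63,73],"mgn":{"j":83,"mlz":0,"zlb":54}}

Answer: {"by":[8,8,83,63,73],"mgn":{"j":83,"mlz":0,"zlb":54}}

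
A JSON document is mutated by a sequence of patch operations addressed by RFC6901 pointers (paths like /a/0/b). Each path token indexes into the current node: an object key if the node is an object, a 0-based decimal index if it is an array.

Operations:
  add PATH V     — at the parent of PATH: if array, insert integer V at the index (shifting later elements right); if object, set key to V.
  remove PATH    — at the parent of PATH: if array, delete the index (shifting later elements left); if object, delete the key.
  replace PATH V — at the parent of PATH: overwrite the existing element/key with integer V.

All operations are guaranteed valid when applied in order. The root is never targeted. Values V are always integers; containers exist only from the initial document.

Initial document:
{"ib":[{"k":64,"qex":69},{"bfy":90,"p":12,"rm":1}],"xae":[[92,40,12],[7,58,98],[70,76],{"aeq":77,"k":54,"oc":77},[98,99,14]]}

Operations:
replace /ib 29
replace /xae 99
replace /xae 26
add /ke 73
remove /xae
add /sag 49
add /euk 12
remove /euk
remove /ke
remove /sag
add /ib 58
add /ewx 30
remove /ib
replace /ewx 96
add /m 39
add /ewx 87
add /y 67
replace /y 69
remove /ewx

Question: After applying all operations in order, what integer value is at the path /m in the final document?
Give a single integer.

After op 1 (replace /ib 29): {"ib":29,"xae":[[92,40,12],[7,58,98],[70,76],{"aeq":77,"k":54,"oc":77},[98,99,14]]}
After op 2 (replace /xae 99): {"ib":29,"xae":99}
After op 3 (replace /xae 26): {"ib":29,"xae":26}
After op 4 (add /ke 73): {"ib":29,"ke":73,"xae":26}
After op 5 (remove /xae): {"ib":29,"ke":73}
After op 6 (add /sag 49): {"ib":29,"ke":73,"sag":49}
After op 7 (add /euk 12): {"euk":12,"ib":29,"ke":73,"sag":49}
After op 8 (remove /euk): {"ib":29,"ke":73,"sag":49}
After op 9 (remove /ke): {"ib":29,"sag":49}
After op 10 (remove /sag): {"ib":29}
After op 11 (add /ib 58): {"ib":58}
After op 12 (add /ewx 30): {"ewx":30,"ib":58}
After op 13 (remove /ib): {"ewx":30}
After op 14 (replace /ewx 96): {"ewx":96}
After op 15 (add /m 39): {"ewx":96,"m":39}
After op 16 (add /ewx 87): {"ewx":87,"m":39}
After op 17 (add /y 67): {"ewx":87,"m":39,"y":67}
After op 18 (replace /y 69): {"ewx":87,"m":39,"y":69}
After op 19 (remove /ewx): {"m":39,"y":69}
Value at /m: 39

Answer: 39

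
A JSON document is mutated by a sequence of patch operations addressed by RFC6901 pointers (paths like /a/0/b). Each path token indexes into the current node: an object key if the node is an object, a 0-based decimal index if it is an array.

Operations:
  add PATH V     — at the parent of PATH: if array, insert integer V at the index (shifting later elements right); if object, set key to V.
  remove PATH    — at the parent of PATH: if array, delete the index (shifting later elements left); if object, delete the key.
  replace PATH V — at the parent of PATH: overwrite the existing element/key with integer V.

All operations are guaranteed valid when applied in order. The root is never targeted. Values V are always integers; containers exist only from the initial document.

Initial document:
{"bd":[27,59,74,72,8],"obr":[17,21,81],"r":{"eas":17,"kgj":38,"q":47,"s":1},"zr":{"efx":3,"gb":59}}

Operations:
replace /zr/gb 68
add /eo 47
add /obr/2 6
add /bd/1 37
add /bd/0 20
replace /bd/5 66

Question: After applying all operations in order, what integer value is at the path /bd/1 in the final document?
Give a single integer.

Answer: 27

Derivation:
After op 1 (replace /zr/gb 68): {"bd":[27,59,74,72,8],"obr":[17,21,81],"r":{"eas":17,"kgj":38,"q":47,"s":1},"zr":{"efx":3,"gb":68}}
After op 2 (add /eo 47): {"bd":[27,59,74,72,8],"eo":47,"obr":[17,21,81],"r":{"eas":17,"kgj":38,"q":47,"s":1},"zr":{"efx":3,"gb":68}}
After op 3 (add /obr/2 6): {"bd":[27,59,74,72,8],"eo":47,"obr":[17,21,6,81],"r":{"eas":17,"kgj":38,"q":47,"s":1},"zr":{"efx":3,"gb":68}}
After op 4 (add /bd/1 37): {"bd":[27,37,59,74,72,8],"eo":47,"obr":[17,21,6,81],"r":{"eas":17,"kgj":38,"q":47,"s":1},"zr":{"efx":3,"gb":68}}
After op 5 (add /bd/0 20): {"bd":[20,27,37,59,74,72,8],"eo":47,"obr":[17,21,6,81],"r":{"eas":17,"kgj":38,"q":47,"s":1},"zr":{"efx":3,"gb":68}}
After op 6 (replace /bd/5 66): {"bd":[20,27,37,59,74,66,8],"eo":47,"obr":[17,21,6,81],"r":{"eas":17,"kgj":38,"q":47,"s":1},"zr":{"efx":3,"gb":68}}
Value at /bd/1: 27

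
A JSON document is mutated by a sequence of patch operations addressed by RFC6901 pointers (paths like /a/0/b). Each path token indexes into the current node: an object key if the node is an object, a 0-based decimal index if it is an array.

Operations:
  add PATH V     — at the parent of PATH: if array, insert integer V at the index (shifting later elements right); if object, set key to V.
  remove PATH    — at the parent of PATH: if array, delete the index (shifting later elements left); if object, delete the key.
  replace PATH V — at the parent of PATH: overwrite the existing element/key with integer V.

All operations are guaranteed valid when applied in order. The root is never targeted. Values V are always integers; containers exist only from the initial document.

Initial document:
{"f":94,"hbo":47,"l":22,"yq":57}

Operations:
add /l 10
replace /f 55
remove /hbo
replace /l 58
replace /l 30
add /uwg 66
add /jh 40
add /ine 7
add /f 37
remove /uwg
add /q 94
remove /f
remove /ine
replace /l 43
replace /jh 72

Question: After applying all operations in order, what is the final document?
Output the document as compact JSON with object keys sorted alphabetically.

After op 1 (add /l 10): {"f":94,"hbo":47,"l":10,"yq":57}
After op 2 (replace /f 55): {"f":55,"hbo":47,"l":10,"yq":57}
After op 3 (remove /hbo): {"f":55,"l":10,"yq":57}
After op 4 (replace /l 58): {"f":55,"l":58,"yq":57}
After op 5 (replace /l 30): {"f":55,"l":30,"yq":57}
After op 6 (add /uwg 66): {"f":55,"l":30,"uwg":66,"yq":57}
After op 7 (add /jh 40): {"f":55,"jh":40,"l":30,"uwg":66,"yq":57}
After op 8 (add /ine 7): {"f":55,"ine":7,"jh":40,"l":30,"uwg":66,"yq":57}
After op 9 (add /f 37): {"f":37,"ine":7,"jh":40,"l":30,"uwg":66,"yq":57}
After op 10 (remove /uwg): {"f":37,"ine":7,"jh":40,"l":30,"yq":57}
After op 11 (add /q 94): {"f":37,"ine":7,"jh":40,"l":30,"q":94,"yq":57}
After op 12 (remove /f): {"ine":7,"jh":40,"l":30,"q":94,"yq":57}
After op 13 (remove /ine): {"jh":40,"l":30,"q":94,"yq":57}
After op 14 (replace /l 43): {"jh":40,"l":43,"q":94,"yq":57}
After op 15 (replace /jh 72): {"jh":72,"l":43,"q":94,"yq":57}

Answer: {"jh":72,"l":43,"q":94,"yq":57}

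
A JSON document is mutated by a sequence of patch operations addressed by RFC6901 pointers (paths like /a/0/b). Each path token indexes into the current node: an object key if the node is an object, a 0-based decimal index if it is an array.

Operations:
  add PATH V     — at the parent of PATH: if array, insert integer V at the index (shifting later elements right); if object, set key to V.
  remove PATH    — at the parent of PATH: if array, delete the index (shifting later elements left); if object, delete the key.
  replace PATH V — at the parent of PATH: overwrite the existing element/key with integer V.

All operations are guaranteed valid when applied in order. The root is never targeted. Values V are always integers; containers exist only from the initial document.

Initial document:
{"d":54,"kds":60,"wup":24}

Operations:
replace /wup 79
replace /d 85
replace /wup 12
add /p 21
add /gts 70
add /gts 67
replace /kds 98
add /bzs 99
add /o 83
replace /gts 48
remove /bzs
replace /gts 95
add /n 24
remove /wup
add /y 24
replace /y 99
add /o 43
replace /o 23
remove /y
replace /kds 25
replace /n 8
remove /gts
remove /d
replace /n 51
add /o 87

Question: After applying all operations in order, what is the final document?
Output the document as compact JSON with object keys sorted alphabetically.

Answer: {"kds":25,"n":51,"o":87,"p":21}

Derivation:
After op 1 (replace /wup 79): {"d":54,"kds":60,"wup":79}
After op 2 (replace /d 85): {"d":85,"kds":60,"wup":79}
After op 3 (replace /wup 12): {"d":85,"kds":60,"wup":12}
After op 4 (add /p 21): {"d":85,"kds":60,"p":21,"wup":12}
After op 5 (add /gts 70): {"d":85,"gts":70,"kds":60,"p":21,"wup":12}
After op 6 (add /gts 67): {"d":85,"gts":67,"kds":60,"p":21,"wup":12}
After op 7 (replace /kds 98): {"d":85,"gts":67,"kds":98,"p":21,"wup":12}
After op 8 (add /bzs 99): {"bzs":99,"d":85,"gts":67,"kds":98,"p":21,"wup":12}
After op 9 (add /o 83): {"bzs":99,"d":85,"gts":67,"kds":98,"o":83,"p":21,"wup":12}
After op 10 (replace /gts 48): {"bzs":99,"d":85,"gts":48,"kds":98,"o":83,"p":21,"wup":12}
After op 11 (remove /bzs): {"d":85,"gts":48,"kds":98,"o":83,"p":21,"wup":12}
After op 12 (replace /gts 95): {"d":85,"gts":95,"kds":98,"o":83,"p":21,"wup":12}
After op 13 (add /n 24): {"d":85,"gts":95,"kds":98,"n":24,"o":83,"p":21,"wup":12}
After op 14 (remove /wup): {"d":85,"gts":95,"kds":98,"n":24,"o":83,"p":21}
After op 15 (add /y 24): {"d":85,"gts":95,"kds":98,"n":24,"o":83,"p":21,"y":24}
After op 16 (replace /y 99): {"d":85,"gts":95,"kds":98,"n":24,"o":83,"p":21,"y":99}
After op 17 (add /o 43): {"d":85,"gts":95,"kds":98,"n":24,"o":43,"p":21,"y":99}
After op 18 (replace /o 23): {"d":85,"gts":95,"kds":98,"n":24,"o":23,"p":21,"y":99}
After op 19 (remove /y): {"d":85,"gts":95,"kds":98,"n":24,"o":23,"p":21}
After op 20 (replace /kds 25): {"d":85,"gts":95,"kds":25,"n":24,"o":23,"p":21}
After op 21 (replace /n 8): {"d":85,"gts":95,"kds":25,"n":8,"o":23,"p":21}
After op 22 (remove /gts): {"d":85,"kds":25,"n":8,"o":23,"p":21}
After op 23 (remove /d): {"kds":25,"n":8,"o":23,"p":21}
After op 24 (replace /n 51): {"kds":25,"n":51,"o":23,"p":21}
After op 25 (add /o 87): {"kds":25,"n":51,"o":87,"p":21}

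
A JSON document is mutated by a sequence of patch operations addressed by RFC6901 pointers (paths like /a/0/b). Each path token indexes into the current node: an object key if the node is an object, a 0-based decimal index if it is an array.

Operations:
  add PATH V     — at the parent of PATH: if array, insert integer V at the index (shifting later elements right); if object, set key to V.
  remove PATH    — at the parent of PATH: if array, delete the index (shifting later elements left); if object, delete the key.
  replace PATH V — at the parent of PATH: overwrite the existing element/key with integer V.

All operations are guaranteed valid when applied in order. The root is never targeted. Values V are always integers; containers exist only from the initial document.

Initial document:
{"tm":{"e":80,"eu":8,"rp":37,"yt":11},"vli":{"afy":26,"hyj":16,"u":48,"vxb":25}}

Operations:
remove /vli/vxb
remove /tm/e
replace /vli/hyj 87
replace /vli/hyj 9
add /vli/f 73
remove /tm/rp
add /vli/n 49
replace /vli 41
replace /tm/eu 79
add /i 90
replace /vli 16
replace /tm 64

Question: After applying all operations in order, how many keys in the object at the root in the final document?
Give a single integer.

After op 1 (remove /vli/vxb): {"tm":{"e":80,"eu":8,"rp":37,"yt":11},"vli":{"afy":26,"hyj":16,"u":48}}
After op 2 (remove /tm/e): {"tm":{"eu":8,"rp":37,"yt":11},"vli":{"afy":26,"hyj":16,"u":48}}
After op 3 (replace /vli/hyj 87): {"tm":{"eu":8,"rp":37,"yt":11},"vli":{"afy":26,"hyj":87,"u":48}}
After op 4 (replace /vli/hyj 9): {"tm":{"eu":8,"rp":37,"yt":11},"vli":{"afy":26,"hyj":9,"u":48}}
After op 5 (add /vli/f 73): {"tm":{"eu":8,"rp":37,"yt":11},"vli":{"afy":26,"f":73,"hyj":9,"u":48}}
After op 6 (remove /tm/rp): {"tm":{"eu":8,"yt":11},"vli":{"afy":26,"f":73,"hyj":9,"u":48}}
After op 7 (add /vli/n 49): {"tm":{"eu":8,"yt":11},"vli":{"afy":26,"f":73,"hyj":9,"n":49,"u":48}}
After op 8 (replace /vli 41): {"tm":{"eu":8,"yt":11},"vli":41}
After op 9 (replace /tm/eu 79): {"tm":{"eu":79,"yt":11},"vli":41}
After op 10 (add /i 90): {"i":90,"tm":{"eu":79,"yt":11},"vli":41}
After op 11 (replace /vli 16): {"i":90,"tm":{"eu":79,"yt":11},"vli":16}
After op 12 (replace /tm 64): {"i":90,"tm":64,"vli":16}
Size at the root: 3

Answer: 3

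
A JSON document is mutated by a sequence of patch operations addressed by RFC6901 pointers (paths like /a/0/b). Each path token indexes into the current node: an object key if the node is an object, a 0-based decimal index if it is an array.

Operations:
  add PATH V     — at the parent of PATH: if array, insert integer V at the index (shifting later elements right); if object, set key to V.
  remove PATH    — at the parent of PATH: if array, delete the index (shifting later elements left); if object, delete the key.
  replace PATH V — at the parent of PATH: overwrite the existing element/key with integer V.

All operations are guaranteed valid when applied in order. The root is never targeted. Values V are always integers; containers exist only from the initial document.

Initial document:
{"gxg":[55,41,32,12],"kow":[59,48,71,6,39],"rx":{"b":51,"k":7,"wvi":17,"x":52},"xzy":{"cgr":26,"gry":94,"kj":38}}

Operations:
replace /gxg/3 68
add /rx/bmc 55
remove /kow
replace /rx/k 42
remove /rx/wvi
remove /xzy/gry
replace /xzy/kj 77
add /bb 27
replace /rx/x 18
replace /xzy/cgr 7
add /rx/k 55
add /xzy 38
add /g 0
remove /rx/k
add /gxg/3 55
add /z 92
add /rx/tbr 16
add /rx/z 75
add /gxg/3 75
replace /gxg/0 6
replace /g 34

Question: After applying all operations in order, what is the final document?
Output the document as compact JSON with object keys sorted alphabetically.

After op 1 (replace /gxg/3 68): {"gxg":[55,41,32,68],"kow":[59,48,71,6,39],"rx":{"b":51,"k":7,"wvi":17,"x":52},"xzy":{"cgr":26,"gry":94,"kj":38}}
After op 2 (add /rx/bmc 55): {"gxg":[55,41,32,68],"kow":[59,48,71,6,39],"rx":{"b":51,"bmc":55,"k":7,"wvi":17,"x":52},"xzy":{"cgr":26,"gry":94,"kj":38}}
After op 3 (remove /kow): {"gxg":[55,41,32,68],"rx":{"b":51,"bmc":55,"k":7,"wvi":17,"x":52},"xzy":{"cgr":26,"gry":94,"kj":38}}
After op 4 (replace /rx/k 42): {"gxg":[55,41,32,68],"rx":{"b":51,"bmc":55,"k":42,"wvi":17,"x":52},"xzy":{"cgr":26,"gry":94,"kj":38}}
After op 5 (remove /rx/wvi): {"gxg":[55,41,32,68],"rx":{"b":51,"bmc":55,"k":42,"x":52},"xzy":{"cgr":26,"gry":94,"kj":38}}
After op 6 (remove /xzy/gry): {"gxg":[55,41,32,68],"rx":{"b":51,"bmc":55,"k":42,"x":52},"xzy":{"cgr":26,"kj":38}}
After op 7 (replace /xzy/kj 77): {"gxg":[55,41,32,68],"rx":{"b":51,"bmc":55,"k":42,"x":52},"xzy":{"cgr":26,"kj":77}}
After op 8 (add /bb 27): {"bb":27,"gxg":[55,41,32,68],"rx":{"b":51,"bmc":55,"k":42,"x":52},"xzy":{"cgr":26,"kj":77}}
After op 9 (replace /rx/x 18): {"bb":27,"gxg":[55,41,32,68],"rx":{"b":51,"bmc":55,"k":42,"x":18},"xzy":{"cgr":26,"kj":77}}
After op 10 (replace /xzy/cgr 7): {"bb":27,"gxg":[55,41,32,68],"rx":{"b":51,"bmc":55,"k":42,"x":18},"xzy":{"cgr":7,"kj":77}}
After op 11 (add /rx/k 55): {"bb":27,"gxg":[55,41,32,68],"rx":{"b":51,"bmc":55,"k":55,"x":18},"xzy":{"cgr":7,"kj":77}}
After op 12 (add /xzy 38): {"bb":27,"gxg":[55,41,32,68],"rx":{"b":51,"bmc":55,"k":55,"x":18},"xzy":38}
After op 13 (add /g 0): {"bb":27,"g":0,"gxg":[55,41,32,68],"rx":{"b":51,"bmc":55,"k":55,"x":18},"xzy":38}
After op 14 (remove /rx/k): {"bb":27,"g":0,"gxg":[55,41,32,68],"rx":{"b":51,"bmc":55,"x":18},"xzy":38}
After op 15 (add /gxg/3 55): {"bb":27,"g":0,"gxg":[55,41,32,55,68],"rx":{"b":51,"bmc":55,"x":18},"xzy":38}
After op 16 (add /z 92): {"bb":27,"g":0,"gxg":[55,41,32,55,68],"rx":{"b":51,"bmc":55,"x":18},"xzy":38,"z":92}
After op 17 (add /rx/tbr 16): {"bb":27,"g":0,"gxg":[55,41,32,55,68],"rx":{"b":51,"bmc":55,"tbr":16,"x":18},"xzy":38,"z":92}
After op 18 (add /rx/z 75): {"bb":27,"g":0,"gxg":[55,41,32,55,68],"rx":{"b":51,"bmc":55,"tbr":16,"x":18,"z":75},"xzy":38,"z":92}
After op 19 (add /gxg/3 75): {"bb":27,"g":0,"gxg":[55,41,32,75,55,68],"rx":{"b":51,"bmc":55,"tbr":16,"x":18,"z":75},"xzy":38,"z":92}
After op 20 (replace /gxg/0 6): {"bb":27,"g":0,"gxg":[6,41,32,75,55,68],"rx":{"b":51,"bmc":55,"tbr":16,"x":18,"z":75},"xzy":38,"z":92}
After op 21 (replace /g 34): {"bb":27,"g":34,"gxg":[6,41,32,75,55,68],"rx":{"b":51,"bmc":55,"tbr":16,"x":18,"z":75},"xzy":38,"z":92}

Answer: {"bb":27,"g":34,"gxg":[6,41,32,75,55,68],"rx":{"b":51,"bmc":55,"tbr":16,"x":18,"z":75},"xzy":38,"z":92}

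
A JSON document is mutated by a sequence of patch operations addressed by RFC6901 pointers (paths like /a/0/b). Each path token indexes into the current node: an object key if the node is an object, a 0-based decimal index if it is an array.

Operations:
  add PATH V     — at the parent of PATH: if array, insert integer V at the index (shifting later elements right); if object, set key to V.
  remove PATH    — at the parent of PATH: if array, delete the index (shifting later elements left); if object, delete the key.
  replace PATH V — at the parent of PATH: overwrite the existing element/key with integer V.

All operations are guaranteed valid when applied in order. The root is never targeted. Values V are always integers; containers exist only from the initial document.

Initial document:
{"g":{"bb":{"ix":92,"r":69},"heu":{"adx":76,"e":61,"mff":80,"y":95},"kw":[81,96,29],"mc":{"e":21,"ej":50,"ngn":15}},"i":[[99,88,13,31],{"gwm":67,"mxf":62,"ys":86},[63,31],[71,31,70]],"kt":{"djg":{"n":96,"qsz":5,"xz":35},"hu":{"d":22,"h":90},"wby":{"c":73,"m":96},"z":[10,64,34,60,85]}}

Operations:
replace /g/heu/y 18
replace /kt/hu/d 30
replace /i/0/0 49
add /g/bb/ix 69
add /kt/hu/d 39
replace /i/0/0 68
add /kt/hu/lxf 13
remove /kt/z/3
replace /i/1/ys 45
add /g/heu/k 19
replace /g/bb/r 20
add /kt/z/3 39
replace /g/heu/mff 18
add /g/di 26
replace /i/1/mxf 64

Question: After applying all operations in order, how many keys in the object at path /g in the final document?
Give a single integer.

After op 1 (replace /g/heu/y 18): {"g":{"bb":{"ix":92,"r":69},"heu":{"adx":76,"e":61,"mff":80,"y":18},"kw":[81,96,29],"mc":{"e":21,"ej":50,"ngn":15}},"i":[[99,88,13,31],{"gwm":67,"mxf":62,"ys":86},[63,31],[71,31,70]],"kt":{"djg":{"n":96,"qsz":5,"xz":35},"hu":{"d":22,"h":90},"wby":{"c":73,"m":96},"z":[10,64,34,60,85]}}
After op 2 (replace /kt/hu/d 30): {"g":{"bb":{"ix":92,"r":69},"heu":{"adx":76,"e":61,"mff":80,"y":18},"kw":[81,96,29],"mc":{"e":21,"ej":50,"ngn":15}},"i":[[99,88,13,31],{"gwm":67,"mxf":62,"ys":86},[63,31],[71,31,70]],"kt":{"djg":{"n":96,"qsz":5,"xz":35},"hu":{"d":30,"h":90},"wby":{"c":73,"m":96},"z":[10,64,34,60,85]}}
After op 3 (replace /i/0/0 49): {"g":{"bb":{"ix":92,"r":69},"heu":{"adx":76,"e":61,"mff":80,"y":18},"kw":[81,96,29],"mc":{"e":21,"ej":50,"ngn":15}},"i":[[49,88,13,31],{"gwm":67,"mxf":62,"ys":86},[63,31],[71,31,70]],"kt":{"djg":{"n":96,"qsz":5,"xz":35},"hu":{"d":30,"h":90},"wby":{"c":73,"m":96},"z":[10,64,34,60,85]}}
After op 4 (add /g/bb/ix 69): {"g":{"bb":{"ix":69,"r":69},"heu":{"adx":76,"e":61,"mff":80,"y":18},"kw":[81,96,29],"mc":{"e":21,"ej":50,"ngn":15}},"i":[[49,88,13,31],{"gwm":67,"mxf":62,"ys":86},[63,31],[71,31,70]],"kt":{"djg":{"n":96,"qsz":5,"xz":35},"hu":{"d":30,"h":90},"wby":{"c":73,"m":96},"z":[10,64,34,60,85]}}
After op 5 (add /kt/hu/d 39): {"g":{"bb":{"ix":69,"r":69},"heu":{"adx":76,"e":61,"mff":80,"y":18},"kw":[81,96,29],"mc":{"e":21,"ej":50,"ngn":15}},"i":[[49,88,13,31],{"gwm":67,"mxf":62,"ys":86},[63,31],[71,31,70]],"kt":{"djg":{"n":96,"qsz":5,"xz":35},"hu":{"d":39,"h":90},"wby":{"c":73,"m":96},"z":[10,64,34,60,85]}}
After op 6 (replace /i/0/0 68): {"g":{"bb":{"ix":69,"r":69},"heu":{"adx":76,"e":61,"mff":80,"y":18},"kw":[81,96,29],"mc":{"e":21,"ej":50,"ngn":15}},"i":[[68,88,13,31],{"gwm":67,"mxf":62,"ys":86},[63,31],[71,31,70]],"kt":{"djg":{"n":96,"qsz":5,"xz":35},"hu":{"d":39,"h":90},"wby":{"c":73,"m":96},"z":[10,64,34,60,85]}}
After op 7 (add /kt/hu/lxf 13): {"g":{"bb":{"ix":69,"r":69},"heu":{"adx":76,"e":61,"mff":80,"y":18},"kw":[81,96,29],"mc":{"e":21,"ej":50,"ngn":15}},"i":[[68,88,13,31],{"gwm":67,"mxf":62,"ys":86},[63,31],[71,31,70]],"kt":{"djg":{"n":96,"qsz":5,"xz":35},"hu":{"d":39,"h":90,"lxf":13},"wby":{"c":73,"m":96},"z":[10,64,34,60,85]}}
After op 8 (remove /kt/z/3): {"g":{"bb":{"ix":69,"r":69},"heu":{"adx":76,"e":61,"mff":80,"y":18},"kw":[81,96,29],"mc":{"e":21,"ej":50,"ngn":15}},"i":[[68,88,13,31],{"gwm":67,"mxf":62,"ys":86},[63,31],[71,31,70]],"kt":{"djg":{"n":96,"qsz":5,"xz":35},"hu":{"d":39,"h":90,"lxf":13},"wby":{"c":73,"m":96},"z":[10,64,34,85]}}
After op 9 (replace /i/1/ys 45): {"g":{"bb":{"ix":69,"r":69},"heu":{"adx":76,"e":61,"mff":80,"y":18},"kw":[81,96,29],"mc":{"e":21,"ej":50,"ngn":15}},"i":[[68,88,13,31],{"gwm":67,"mxf":62,"ys":45},[63,31],[71,31,70]],"kt":{"djg":{"n":96,"qsz":5,"xz":35},"hu":{"d":39,"h":90,"lxf":13},"wby":{"c":73,"m":96},"z":[10,64,34,85]}}
After op 10 (add /g/heu/k 19): {"g":{"bb":{"ix":69,"r":69},"heu":{"adx":76,"e":61,"k":19,"mff":80,"y":18},"kw":[81,96,29],"mc":{"e":21,"ej":50,"ngn":15}},"i":[[68,88,13,31],{"gwm":67,"mxf":62,"ys":45},[63,31],[71,31,70]],"kt":{"djg":{"n":96,"qsz":5,"xz":35},"hu":{"d":39,"h":90,"lxf":13},"wby":{"c":73,"m":96},"z":[10,64,34,85]}}
After op 11 (replace /g/bb/r 20): {"g":{"bb":{"ix":69,"r":20},"heu":{"adx":76,"e":61,"k":19,"mff":80,"y":18},"kw":[81,96,29],"mc":{"e":21,"ej":50,"ngn":15}},"i":[[68,88,13,31],{"gwm":67,"mxf":62,"ys":45},[63,31],[71,31,70]],"kt":{"djg":{"n":96,"qsz":5,"xz":35},"hu":{"d":39,"h":90,"lxf":13},"wby":{"c":73,"m":96},"z":[10,64,34,85]}}
After op 12 (add /kt/z/3 39): {"g":{"bb":{"ix":69,"r":20},"heu":{"adx":76,"e":61,"k":19,"mff":80,"y":18},"kw":[81,96,29],"mc":{"e":21,"ej":50,"ngn":15}},"i":[[68,88,13,31],{"gwm":67,"mxf":62,"ys":45},[63,31],[71,31,70]],"kt":{"djg":{"n":96,"qsz":5,"xz":35},"hu":{"d":39,"h":90,"lxf":13},"wby":{"c":73,"m":96},"z":[10,64,34,39,85]}}
After op 13 (replace /g/heu/mff 18): {"g":{"bb":{"ix":69,"r":20},"heu":{"adx":76,"e":61,"k":19,"mff":18,"y":18},"kw":[81,96,29],"mc":{"e":21,"ej":50,"ngn":15}},"i":[[68,88,13,31],{"gwm":67,"mxf":62,"ys":45},[63,31],[71,31,70]],"kt":{"djg":{"n":96,"qsz":5,"xz":35},"hu":{"d":39,"h":90,"lxf":13},"wby":{"c":73,"m":96},"z":[10,64,34,39,85]}}
After op 14 (add /g/di 26): {"g":{"bb":{"ix":69,"r":20},"di":26,"heu":{"adx":76,"e":61,"k":19,"mff":18,"y":18},"kw":[81,96,29],"mc":{"e":21,"ej":50,"ngn":15}},"i":[[68,88,13,31],{"gwm":67,"mxf":62,"ys":45},[63,31],[71,31,70]],"kt":{"djg":{"n":96,"qsz":5,"xz":35},"hu":{"d":39,"h":90,"lxf":13},"wby":{"c":73,"m":96},"z":[10,64,34,39,85]}}
After op 15 (replace /i/1/mxf 64): {"g":{"bb":{"ix":69,"r":20},"di":26,"heu":{"adx":76,"e":61,"k":19,"mff":18,"y":18},"kw":[81,96,29],"mc":{"e":21,"ej":50,"ngn":15}},"i":[[68,88,13,31],{"gwm":67,"mxf":64,"ys":45},[63,31],[71,31,70]],"kt":{"djg":{"n":96,"qsz":5,"xz":35},"hu":{"d":39,"h":90,"lxf":13},"wby":{"c":73,"m":96},"z":[10,64,34,39,85]}}
Size at path /g: 5

Answer: 5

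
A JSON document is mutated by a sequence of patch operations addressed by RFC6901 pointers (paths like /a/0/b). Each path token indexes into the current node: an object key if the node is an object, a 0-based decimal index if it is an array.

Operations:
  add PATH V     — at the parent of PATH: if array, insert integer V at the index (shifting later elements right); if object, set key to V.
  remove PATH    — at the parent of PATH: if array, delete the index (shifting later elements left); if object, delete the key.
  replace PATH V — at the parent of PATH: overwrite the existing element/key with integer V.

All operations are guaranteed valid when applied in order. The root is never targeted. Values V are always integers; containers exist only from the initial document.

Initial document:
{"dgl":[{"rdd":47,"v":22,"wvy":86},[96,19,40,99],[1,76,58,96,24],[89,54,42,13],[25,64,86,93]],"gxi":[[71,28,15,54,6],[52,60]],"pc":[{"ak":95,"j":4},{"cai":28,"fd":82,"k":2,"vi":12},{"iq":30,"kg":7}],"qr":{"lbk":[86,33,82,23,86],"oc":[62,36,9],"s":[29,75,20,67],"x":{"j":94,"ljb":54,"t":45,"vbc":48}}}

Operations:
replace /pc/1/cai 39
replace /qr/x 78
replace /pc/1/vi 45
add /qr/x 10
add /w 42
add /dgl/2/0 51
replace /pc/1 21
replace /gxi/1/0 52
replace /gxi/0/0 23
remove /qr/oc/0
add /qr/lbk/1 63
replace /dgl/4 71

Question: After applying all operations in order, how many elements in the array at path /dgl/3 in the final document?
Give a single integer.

Answer: 4

Derivation:
After op 1 (replace /pc/1/cai 39): {"dgl":[{"rdd":47,"v":22,"wvy":86},[96,19,40,99],[1,76,58,96,24],[89,54,42,13],[25,64,86,93]],"gxi":[[71,28,15,54,6],[52,60]],"pc":[{"ak":95,"j":4},{"cai":39,"fd":82,"k":2,"vi":12},{"iq":30,"kg":7}],"qr":{"lbk":[86,33,82,23,86],"oc":[62,36,9],"s":[29,75,20,67],"x":{"j":94,"ljb":54,"t":45,"vbc":48}}}
After op 2 (replace /qr/x 78): {"dgl":[{"rdd":47,"v":22,"wvy":86},[96,19,40,99],[1,76,58,96,24],[89,54,42,13],[25,64,86,93]],"gxi":[[71,28,15,54,6],[52,60]],"pc":[{"ak":95,"j":4},{"cai":39,"fd":82,"k":2,"vi":12},{"iq":30,"kg":7}],"qr":{"lbk":[86,33,82,23,86],"oc":[62,36,9],"s":[29,75,20,67],"x":78}}
After op 3 (replace /pc/1/vi 45): {"dgl":[{"rdd":47,"v":22,"wvy":86},[96,19,40,99],[1,76,58,96,24],[89,54,42,13],[25,64,86,93]],"gxi":[[71,28,15,54,6],[52,60]],"pc":[{"ak":95,"j":4},{"cai":39,"fd":82,"k":2,"vi":45},{"iq":30,"kg":7}],"qr":{"lbk":[86,33,82,23,86],"oc":[62,36,9],"s":[29,75,20,67],"x":78}}
After op 4 (add /qr/x 10): {"dgl":[{"rdd":47,"v":22,"wvy":86},[96,19,40,99],[1,76,58,96,24],[89,54,42,13],[25,64,86,93]],"gxi":[[71,28,15,54,6],[52,60]],"pc":[{"ak":95,"j":4},{"cai":39,"fd":82,"k":2,"vi":45},{"iq":30,"kg":7}],"qr":{"lbk":[86,33,82,23,86],"oc":[62,36,9],"s":[29,75,20,67],"x":10}}
After op 5 (add /w 42): {"dgl":[{"rdd":47,"v":22,"wvy":86},[96,19,40,99],[1,76,58,96,24],[89,54,42,13],[25,64,86,93]],"gxi":[[71,28,15,54,6],[52,60]],"pc":[{"ak":95,"j":4},{"cai":39,"fd":82,"k":2,"vi":45},{"iq":30,"kg":7}],"qr":{"lbk":[86,33,82,23,86],"oc":[62,36,9],"s":[29,75,20,67],"x":10},"w":42}
After op 6 (add /dgl/2/0 51): {"dgl":[{"rdd":47,"v":22,"wvy":86},[96,19,40,99],[51,1,76,58,96,24],[89,54,42,13],[25,64,86,93]],"gxi":[[71,28,15,54,6],[52,60]],"pc":[{"ak":95,"j":4},{"cai":39,"fd":82,"k":2,"vi":45},{"iq":30,"kg":7}],"qr":{"lbk":[86,33,82,23,86],"oc":[62,36,9],"s":[29,75,20,67],"x":10},"w":42}
After op 7 (replace /pc/1 21): {"dgl":[{"rdd":47,"v":22,"wvy":86},[96,19,40,99],[51,1,76,58,96,24],[89,54,42,13],[25,64,86,93]],"gxi":[[71,28,15,54,6],[52,60]],"pc":[{"ak":95,"j":4},21,{"iq":30,"kg":7}],"qr":{"lbk":[86,33,82,23,86],"oc":[62,36,9],"s":[29,75,20,67],"x":10},"w":42}
After op 8 (replace /gxi/1/0 52): {"dgl":[{"rdd":47,"v":22,"wvy":86},[96,19,40,99],[51,1,76,58,96,24],[89,54,42,13],[25,64,86,93]],"gxi":[[71,28,15,54,6],[52,60]],"pc":[{"ak":95,"j":4},21,{"iq":30,"kg":7}],"qr":{"lbk":[86,33,82,23,86],"oc":[62,36,9],"s":[29,75,20,67],"x":10},"w":42}
After op 9 (replace /gxi/0/0 23): {"dgl":[{"rdd":47,"v":22,"wvy":86},[96,19,40,99],[51,1,76,58,96,24],[89,54,42,13],[25,64,86,93]],"gxi":[[23,28,15,54,6],[52,60]],"pc":[{"ak":95,"j":4},21,{"iq":30,"kg":7}],"qr":{"lbk":[86,33,82,23,86],"oc":[62,36,9],"s":[29,75,20,67],"x":10},"w":42}
After op 10 (remove /qr/oc/0): {"dgl":[{"rdd":47,"v":22,"wvy":86},[96,19,40,99],[51,1,76,58,96,24],[89,54,42,13],[25,64,86,93]],"gxi":[[23,28,15,54,6],[52,60]],"pc":[{"ak":95,"j":4},21,{"iq":30,"kg":7}],"qr":{"lbk":[86,33,82,23,86],"oc":[36,9],"s":[29,75,20,67],"x":10},"w":42}
After op 11 (add /qr/lbk/1 63): {"dgl":[{"rdd":47,"v":22,"wvy":86},[96,19,40,99],[51,1,76,58,96,24],[89,54,42,13],[25,64,86,93]],"gxi":[[23,28,15,54,6],[52,60]],"pc":[{"ak":95,"j":4},21,{"iq":30,"kg":7}],"qr":{"lbk":[86,63,33,82,23,86],"oc":[36,9],"s":[29,75,20,67],"x":10},"w":42}
After op 12 (replace /dgl/4 71): {"dgl":[{"rdd":47,"v":22,"wvy":86},[96,19,40,99],[51,1,76,58,96,24],[89,54,42,13],71],"gxi":[[23,28,15,54,6],[52,60]],"pc":[{"ak":95,"j":4},21,{"iq":30,"kg":7}],"qr":{"lbk":[86,63,33,82,23,86],"oc":[36,9],"s":[29,75,20,67],"x":10},"w":42}
Size at path /dgl/3: 4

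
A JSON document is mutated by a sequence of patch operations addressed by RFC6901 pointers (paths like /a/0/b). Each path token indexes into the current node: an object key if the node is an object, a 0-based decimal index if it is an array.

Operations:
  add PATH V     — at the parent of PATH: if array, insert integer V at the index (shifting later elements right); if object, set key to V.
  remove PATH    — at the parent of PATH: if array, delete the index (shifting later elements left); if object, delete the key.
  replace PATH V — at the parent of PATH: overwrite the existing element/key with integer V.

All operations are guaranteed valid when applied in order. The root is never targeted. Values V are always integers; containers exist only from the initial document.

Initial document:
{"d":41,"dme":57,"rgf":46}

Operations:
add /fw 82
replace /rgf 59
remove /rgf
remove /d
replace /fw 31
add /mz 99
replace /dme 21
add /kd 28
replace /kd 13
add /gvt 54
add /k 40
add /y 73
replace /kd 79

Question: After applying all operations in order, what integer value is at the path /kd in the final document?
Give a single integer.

Answer: 79

Derivation:
After op 1 (add /fw 82): {"d":41,"dme":57,"fw":82,"rgf":46}
After op 2 (replace /rgf 59): {"d":41,"dme":57,"fw":82,"rgf":59}
After op 3 (remove /rgf): {"d":41,"dme":57,"fw":82}
After op 4 (remove /d): {"dme":57,"fw":82}
After op 5 (replace /fw 31): {"dme":57,"fw":31}
After op 6 (add /mz 99): {"dme":57,"fw":31,"mz":99}
After op 7 (replace /dme 21): {"dme":21,"fw":31,"mz":99}
After op 8 (add /kd 28): {"dme":21,"fw":31,"kd":28,"mz":99}
After op 9 (replace /kd 13): {"dme":21,"fw":31,"kd":13,"mz":99}
After op 10 (add /gvt 54): {"dme":21,"fw":31,"gvt":54,"kd":13,"mz":99}
After op 11 (add /k 40): {"dme":21,"fw":31,"gvt":54,"k":40,"kd":13,"mz":99}
After op 12 (add /y 73): {"dme":21,"fw":31,"gvt":54,"k":40,"kd":13,"mz":99,"y":73}
After op 13 (replace /kd 79): {"dme":21,"fw":31,"gvt":54,"k":40,"kd":79,"mz":99,"y":73}
Value at /kd: 79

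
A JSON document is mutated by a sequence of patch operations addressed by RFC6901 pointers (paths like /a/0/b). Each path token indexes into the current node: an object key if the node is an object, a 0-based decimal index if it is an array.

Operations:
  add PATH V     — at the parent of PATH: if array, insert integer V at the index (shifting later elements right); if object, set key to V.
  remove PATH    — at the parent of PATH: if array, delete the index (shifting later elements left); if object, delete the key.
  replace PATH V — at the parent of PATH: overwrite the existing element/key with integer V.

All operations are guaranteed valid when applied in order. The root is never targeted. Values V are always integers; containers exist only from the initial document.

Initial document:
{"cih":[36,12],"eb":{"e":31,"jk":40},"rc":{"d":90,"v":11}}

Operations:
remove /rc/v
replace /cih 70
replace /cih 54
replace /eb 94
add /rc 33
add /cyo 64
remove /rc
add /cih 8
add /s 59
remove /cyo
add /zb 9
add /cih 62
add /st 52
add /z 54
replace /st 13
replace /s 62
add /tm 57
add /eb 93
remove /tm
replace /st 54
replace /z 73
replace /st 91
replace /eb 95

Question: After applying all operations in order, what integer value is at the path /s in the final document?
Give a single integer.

After op 1 (remove /rc/v): {"cih":[36,12],"eb":{"e":31,"jk":40},"rc":{"d":90}}
After op 2 (replace /cih 70): {"cih":70,"eb":{"e":31,"jk":40},"rc":{"d":90}}
After op 3 (replace /cih 54): {"cih":54,"eb":{"e":31,"jk":40},"rc":{"d":90}}
After op 4 (replace /eb 94): {"cih":54,"eb":94,"rc":{"d":90}}
After op 5 (add /rc 33): {"cih":54,"eb":94,"rc":33}
After op 6 (add /cyo 64): {"cih":54,"cyo":64,"eb":94,"rc":33}
After op 7 (remove /rc): {"cih":54,"cyo":64,"eb":94}
After op 8 (add /cih 8): {"cih":8,"cyo":64,"eb":94}
After op 9 (add /s 59): {"cih":8,"cyo":64,"eb":94,"s":59}
After op 10 (remove /cyo): {"cih":8,"eb":94,"s":59}
After op 11 (add /zb 9): {"cih":8,"eb":94,"s":59,"zb":9}
After op 12 (add /cih 62): {"cih":62,"eb":94,"s":59,"zb":9}
After op 13 (add /st 52): {"cih":62,"eb":94,"s":59,"st":52,"zb":9}
After op 14 (add /z 54): {"cih":62,"eb":94,"s":59,"st":52,"z":54,"zb":9}
After op 15 (replace /st 13): {"cih":62,"eb":94,"s":59,"st":13,"z":54,"zb":9}
After op 16 (replace /s 62): {"cih":62,"eb":94,"s":62,"st":13,"z":54,"zb":9}
After op 17 (add /tm 57): {"cih":62,"eb":94,"s":62,"st":13,"tm":57,"z":54,"zb":9}
After op 18 (add /eb 93): {"cih":62,"eb":93,"s":62,"st":13,"tm":57,"z":54,"zb":9}
After op 19 (remove /tm): {"cih":62,"eb":93,"s":62,"st":13,"z":54,"zb":9}
After op 20 (replace /st 54): {"cih":62,"eb":93,"s":62,"st":54,"z":54,"zb":9}
After op 21 (replace /z 73): {"cih":62,"eb":93,"s":62,"st":54,"z":73,"zb":9}
After op 22 (replace /st 91): {"cih":62,"eb":93,"s":62,"st":91,"z":73,"zb":9}
After op 23 (replace /eb 95): {"cih":62,"eb":95,"s":62,"st":91,"z":73,"zb":9}
Value at /s: 62

Answer: 62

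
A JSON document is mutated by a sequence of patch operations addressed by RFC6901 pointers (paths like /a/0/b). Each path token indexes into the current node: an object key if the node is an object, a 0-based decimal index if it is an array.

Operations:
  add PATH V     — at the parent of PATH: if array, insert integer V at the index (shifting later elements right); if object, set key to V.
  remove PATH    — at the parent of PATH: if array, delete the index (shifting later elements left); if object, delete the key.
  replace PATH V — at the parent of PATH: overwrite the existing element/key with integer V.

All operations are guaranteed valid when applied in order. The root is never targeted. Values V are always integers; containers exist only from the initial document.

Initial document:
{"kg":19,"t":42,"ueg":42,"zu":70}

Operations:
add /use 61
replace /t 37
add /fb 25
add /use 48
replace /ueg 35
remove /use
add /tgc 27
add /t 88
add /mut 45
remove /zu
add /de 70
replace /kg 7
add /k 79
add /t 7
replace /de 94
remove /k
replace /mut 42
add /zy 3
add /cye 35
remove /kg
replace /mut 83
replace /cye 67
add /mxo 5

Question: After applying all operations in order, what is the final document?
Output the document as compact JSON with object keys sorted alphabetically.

After op 1 (add /use 61): {"kg":19,"t":42,"ueg":42,"use":61,"zu":70}
After op 2 (replace /t 37): {"kg":19,"t":37,"ueg":42,"use":61,"zu":70}
After op 3 (add /fb 25): {"fb":25,"kg":19,"t":37,"ueg":42,"use":61,"zu":70}
After op 4 (add /use 48): {"fb":25,"kg":19,"t":37,"ueg":42,"use":48,"zu":70}
After op 5 (replace /ueg 35): {"fb":25,"kg":19,"t":37,"ueg":35,"use":48,"zu":70}
After op 6 (remove /use): {"fb":25,"kg":19,"t":37,"ueg":35,"zu":70}
After op 7 (add /tgc 27): {"fb":25,"kg":19,"t":37,"tgc":27,"ueg":35,"zu":70}
After op 8 (add /t 88): {"fb":25,"kg":19,"t":88,"tgc":27,"ueg":35,"zu":70}
After op 9 (add /mut 45): {"fb":25,"kg":19,"mut":45,"t":88,"tgc":27,"ueg":35,"zu":70}
After op 10 (remove /zu): {"fb":25,"kg":19,"mut":45,"t":88,"tgc":27,"ueg":35}
After op 11 (add /de 70): {"de":70,"fb":25,"kg":19,"mut":45,"t":88,"tgc":27,"ueg":35}
After op 12 (replace /kg 7): {"de":70,"fb":25,"kg":7,"mut":45,"t":88,"tgc":27,"ueg":35}
After op 13 (add /k 79): {"de":70,"fb":25,"k":79,"kg":7,"mut":45,"t":88,"tgc":27,"ueg":35}
After op 14 (add /t 7): {"de":70,"fb":25,"k":79,"kg":7,"mut":45,"t":7,"tgc":27,"ueg":35}
After op 15 (replace /de 94): {"de":94,"fb":25,"k":79,"kg":7,"mut":45,"t":7,"tgc":27,"ueg":35}
After op 16 (remove /k): {"de":94,"fb":25,"kg":7,"mut":45,"t":7,"tgc":27,"ueg":35}
After op 17 (replace /mut 42): {"de":94,"fb":25,"kg":7,"mut":42,"t":7,"tgc":27,"ueg":35}
After op 18 (add /zy 3): {"de":94,"fb":25,"kg":7,"mut":42,"t":7,"tgc":27,"ueg":35,"zy":3}
After op 19 (add /cye 35): {"cye":35,"de":94,"fb":25,"kg":7,"mut":42,"t":7,"tgc":27,"ueg":35,"zy":3}
After op 20 (remove /kg): {"cye":35,"de":94,"fb":25,"mut":42,"t":7,"tgc":27,"ueg":35,"zy":3}
After op 21 (replace /mut 83): {"cye":35,"de":94,"fb":25,"mut":83,"t":7,"tgc":27,"ueg":35,"zy":3}
After op 22 (replace /cye 67): {"cye":67,"de":94,"fb":25,"mut":83,"t":7,"tgc":27,"ueg":35,"zy":3}
After op 23 (add /mxo 5): {"cye":67,"de":94,"fb":25,"mut":83,"mxo":5,"t":7,"tgc":27,"ueg":35,"zy":3}

Answer: {"cye":67,"de":94,"fb":25,"mut":83,"mxo":5,"t":7,"tgc":27,"ueg":35,"zy":3}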